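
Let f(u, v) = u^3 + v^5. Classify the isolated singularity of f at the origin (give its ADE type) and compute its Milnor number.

Type E_8, Milnor number mu = 8.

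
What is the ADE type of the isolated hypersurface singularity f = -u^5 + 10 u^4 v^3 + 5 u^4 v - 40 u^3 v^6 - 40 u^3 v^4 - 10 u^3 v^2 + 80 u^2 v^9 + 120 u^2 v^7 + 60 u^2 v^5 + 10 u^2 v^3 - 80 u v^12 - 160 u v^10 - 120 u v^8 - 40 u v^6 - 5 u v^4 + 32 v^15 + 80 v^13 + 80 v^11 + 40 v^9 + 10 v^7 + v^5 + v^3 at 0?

E_8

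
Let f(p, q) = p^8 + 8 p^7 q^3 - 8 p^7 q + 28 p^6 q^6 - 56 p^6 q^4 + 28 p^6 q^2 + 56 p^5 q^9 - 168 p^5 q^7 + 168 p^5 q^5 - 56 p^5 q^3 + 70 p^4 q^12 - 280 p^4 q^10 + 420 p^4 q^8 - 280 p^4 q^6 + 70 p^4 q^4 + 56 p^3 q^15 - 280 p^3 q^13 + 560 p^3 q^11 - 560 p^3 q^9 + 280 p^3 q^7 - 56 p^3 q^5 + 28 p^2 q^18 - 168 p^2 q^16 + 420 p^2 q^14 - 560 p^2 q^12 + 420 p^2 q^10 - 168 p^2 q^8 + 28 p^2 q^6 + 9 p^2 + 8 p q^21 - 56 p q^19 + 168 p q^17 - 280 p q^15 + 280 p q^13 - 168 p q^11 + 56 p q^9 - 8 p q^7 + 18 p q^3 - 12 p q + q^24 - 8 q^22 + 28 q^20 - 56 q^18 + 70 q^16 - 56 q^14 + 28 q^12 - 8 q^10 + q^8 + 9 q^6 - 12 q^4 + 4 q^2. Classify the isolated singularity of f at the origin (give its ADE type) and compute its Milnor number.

The Hessian of f at 0 has rank 1. Corank 1: A-series; mu = 7 gives A_7.

Type A_{7}, Milnor number mu = 7.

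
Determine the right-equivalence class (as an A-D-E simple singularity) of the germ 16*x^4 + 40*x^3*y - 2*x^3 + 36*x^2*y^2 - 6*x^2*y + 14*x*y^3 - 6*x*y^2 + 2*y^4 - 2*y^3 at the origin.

E7

The Hessian of f at 0 has rank 0. Corank 2; j^3 = -2*(x + y)^3 is a perfect cube, so E-series; the 4-jet and mu = 7 give E_7.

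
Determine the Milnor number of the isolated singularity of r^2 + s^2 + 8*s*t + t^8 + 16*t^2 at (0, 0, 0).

7

The Hessian of f at 0 has rank 2. Corank 1: A-series; mu = 7 gives A_7.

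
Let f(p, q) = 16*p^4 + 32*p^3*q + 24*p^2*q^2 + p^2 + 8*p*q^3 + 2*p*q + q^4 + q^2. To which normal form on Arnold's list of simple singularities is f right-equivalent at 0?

A3

The Hessian of f at 0 has rank 1. Corank 1: A-series; mu = 3 gives A_3.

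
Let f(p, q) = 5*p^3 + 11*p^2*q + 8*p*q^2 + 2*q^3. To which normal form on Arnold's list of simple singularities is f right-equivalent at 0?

D_4

The Hessian of f at 0 has rank 0. Corank 2; j^3 = (p + q)*(5*p^2 + 6*p*q + 2*q^2) splits into three distinct lines over C (the quadratic factor has nonzero discriminant), so D_4.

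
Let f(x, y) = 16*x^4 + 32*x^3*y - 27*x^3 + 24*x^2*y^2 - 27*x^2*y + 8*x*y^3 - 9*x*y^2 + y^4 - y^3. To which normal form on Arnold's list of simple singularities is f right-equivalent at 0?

The Hessian of f at 0 has rank 0. Corank 2; j^3 = -(3*x + y)^3 is a perfect cube, so E-series; the 4-jet and mu = 6 give E_6.

E_6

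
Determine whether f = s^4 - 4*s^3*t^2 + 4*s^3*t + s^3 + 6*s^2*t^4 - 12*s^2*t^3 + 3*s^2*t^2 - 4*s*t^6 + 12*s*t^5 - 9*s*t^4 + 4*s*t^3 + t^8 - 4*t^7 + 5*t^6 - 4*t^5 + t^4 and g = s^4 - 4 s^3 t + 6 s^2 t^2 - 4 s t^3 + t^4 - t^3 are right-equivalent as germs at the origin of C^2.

Yes.

The Hessian of f at 0 has rank 0. Corank 2; j^3 = s^3 is a perfect cube, so E-series; the 4-jet and mu = 6 give E_6. The Hessian of g at 0 has rank 0. Corank 2; j^3 = -t^3 is a perfect cube, so E-series; the 4-jet and mu = 6 give E_6. Both have type E_6, hence right-equivalent.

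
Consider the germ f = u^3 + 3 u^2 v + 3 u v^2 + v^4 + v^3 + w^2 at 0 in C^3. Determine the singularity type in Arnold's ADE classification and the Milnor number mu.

The Hessian of f at 0 is [[0, 0, 0], [0, 0, 0], [0, 0, 2]] with rank 1, so corank 2. A Groebner basis of the Jacobian ideal J(f) in C{u,v,w} is {v^3, u^2 + 2*u*v + v^2, w}; counting standard monomials gives mu = 6. Corank 2; j^3 = (u + v)^3 is a perfect cube, so E-series; the 4-jet and mu = 6 give E_6.

Type E_{6}, Milnor number mu = 6.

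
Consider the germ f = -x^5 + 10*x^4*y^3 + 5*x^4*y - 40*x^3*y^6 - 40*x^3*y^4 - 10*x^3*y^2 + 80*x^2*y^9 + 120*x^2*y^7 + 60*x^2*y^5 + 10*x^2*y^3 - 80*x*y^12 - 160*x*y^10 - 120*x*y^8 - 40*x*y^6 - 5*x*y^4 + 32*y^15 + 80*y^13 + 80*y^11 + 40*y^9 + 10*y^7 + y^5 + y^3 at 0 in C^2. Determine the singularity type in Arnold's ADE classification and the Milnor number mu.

Type E_{8}, Milnor number mu = 8.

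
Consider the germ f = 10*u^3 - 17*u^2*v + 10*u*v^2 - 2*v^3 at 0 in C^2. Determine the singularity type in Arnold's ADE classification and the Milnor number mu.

Type D_4, Milnor number mu = 4.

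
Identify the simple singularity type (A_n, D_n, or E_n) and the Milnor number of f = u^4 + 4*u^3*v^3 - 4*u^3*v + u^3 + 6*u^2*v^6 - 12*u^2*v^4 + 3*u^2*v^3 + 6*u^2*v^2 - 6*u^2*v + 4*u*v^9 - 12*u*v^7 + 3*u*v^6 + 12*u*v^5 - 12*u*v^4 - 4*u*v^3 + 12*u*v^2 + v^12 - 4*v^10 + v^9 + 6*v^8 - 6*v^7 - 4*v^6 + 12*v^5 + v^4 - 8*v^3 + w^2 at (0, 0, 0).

Type E6, Milnor number mu = 6.

The Hessian of f at 0 has rank 1. Corank 2; j^3 = (u - 2*v)^3 is a perfect cube, so E-series; the 4-jet and mu = 6 give E_6.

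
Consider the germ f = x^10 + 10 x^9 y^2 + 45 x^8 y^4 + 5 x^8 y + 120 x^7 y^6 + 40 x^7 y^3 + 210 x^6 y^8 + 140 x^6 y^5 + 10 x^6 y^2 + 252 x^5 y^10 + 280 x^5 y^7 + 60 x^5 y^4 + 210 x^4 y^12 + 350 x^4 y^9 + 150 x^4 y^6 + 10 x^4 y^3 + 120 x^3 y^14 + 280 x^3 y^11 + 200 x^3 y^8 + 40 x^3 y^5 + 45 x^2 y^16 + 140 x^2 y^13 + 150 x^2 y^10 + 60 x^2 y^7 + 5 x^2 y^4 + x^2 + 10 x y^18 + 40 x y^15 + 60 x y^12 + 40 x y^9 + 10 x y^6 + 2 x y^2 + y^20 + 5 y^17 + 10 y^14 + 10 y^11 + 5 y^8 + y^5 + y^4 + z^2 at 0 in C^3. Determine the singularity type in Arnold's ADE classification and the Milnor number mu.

Type A4, Milnor number mu = 4.

The Hessian of f at 0 is [[2, 0, 0], [0, 0, 0], [0, 0, 2]] with rank 2, so corank 1. A Groebner basis of the Jacobian ideal J(f) in C{x,y,z} is {x^2, x + y^2, z}; counting standard monomials gives mu = 4. Corank 1: A-series; mu = 4 gives A_4.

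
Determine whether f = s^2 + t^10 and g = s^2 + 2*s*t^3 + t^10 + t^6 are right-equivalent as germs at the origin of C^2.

Yes.

The Hessian of f at 0 has rank 1. Corank 1: A-series; mu = 9 gives A_9. The Hessian of g at 0 has rank 1. Corank 1: A-series; mu = 9 gives A_9. Both have type A_9, hence right-equivalent.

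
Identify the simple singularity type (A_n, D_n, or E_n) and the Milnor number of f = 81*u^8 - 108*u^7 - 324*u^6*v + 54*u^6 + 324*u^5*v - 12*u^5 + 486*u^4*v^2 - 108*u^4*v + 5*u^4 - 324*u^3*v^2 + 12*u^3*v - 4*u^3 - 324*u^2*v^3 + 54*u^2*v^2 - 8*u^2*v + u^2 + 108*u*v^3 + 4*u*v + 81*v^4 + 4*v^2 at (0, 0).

Type A_3, Milnor number mu = 3.

The Hessian of f at 0 has rank 1. Corank 1: A-series; mu = 3 gives A_3.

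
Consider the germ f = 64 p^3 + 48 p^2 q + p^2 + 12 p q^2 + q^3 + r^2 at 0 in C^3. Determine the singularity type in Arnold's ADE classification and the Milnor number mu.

Type A_2, Milnor number mu = 2.

The Hessian of f at 0 is [[2, 0, 0], [0, 0, 0], [0, 0, 2]] with rank 2, so corank 1. A Groebner basis of the Jacobian ideal J(f) in C{p,q,r} is {q^2, p, r}; counting standard monomials gives mu = 2. Corank 1: A-series; mu = 2 gives A_2.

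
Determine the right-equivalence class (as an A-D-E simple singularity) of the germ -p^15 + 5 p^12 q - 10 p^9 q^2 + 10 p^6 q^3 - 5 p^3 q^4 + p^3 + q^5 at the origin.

E8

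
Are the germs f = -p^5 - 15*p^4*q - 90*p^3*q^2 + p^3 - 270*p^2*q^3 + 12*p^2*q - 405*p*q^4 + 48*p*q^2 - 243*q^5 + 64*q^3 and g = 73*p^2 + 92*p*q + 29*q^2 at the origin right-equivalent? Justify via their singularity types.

No.

The Hessian of f at 0 has rank 0. Corank 2; j^3 = (p + 4*q)^3 is a perfect cube, so E-series; the 5-jet and mu = 8 give E_8. The Hessian of g at 0 has rank 2. Corank 0: nondegenerate Morse point, so A_1. f is E_8 but g is A_1, hence not right-equivalent.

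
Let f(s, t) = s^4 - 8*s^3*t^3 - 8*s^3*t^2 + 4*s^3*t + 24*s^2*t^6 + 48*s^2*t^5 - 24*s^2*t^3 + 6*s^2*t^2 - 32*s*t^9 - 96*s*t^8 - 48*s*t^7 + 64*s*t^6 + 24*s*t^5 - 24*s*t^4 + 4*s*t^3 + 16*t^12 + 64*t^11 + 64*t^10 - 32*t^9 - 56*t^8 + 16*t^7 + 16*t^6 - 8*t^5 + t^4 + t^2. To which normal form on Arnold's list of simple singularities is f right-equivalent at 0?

The Hessian of f at 0 has rank 1. Corank 1: A-series; mu = 3 gives A_3.

A_{3}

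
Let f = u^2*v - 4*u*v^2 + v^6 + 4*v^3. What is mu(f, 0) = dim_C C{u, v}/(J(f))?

7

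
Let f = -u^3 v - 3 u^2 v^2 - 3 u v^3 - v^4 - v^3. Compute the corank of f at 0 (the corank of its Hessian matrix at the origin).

Hessian at 0 has rank 0.

2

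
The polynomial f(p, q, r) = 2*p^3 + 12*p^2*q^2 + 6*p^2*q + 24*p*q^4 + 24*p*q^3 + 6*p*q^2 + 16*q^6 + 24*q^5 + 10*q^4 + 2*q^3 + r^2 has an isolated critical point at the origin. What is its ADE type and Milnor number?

Type E_{6}, Milnor number mu = 6.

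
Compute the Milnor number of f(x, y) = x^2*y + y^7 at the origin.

The Hessian of f at 0 has rank 0. Corank 2; j^3 = x^2*y has shape L^2 M (L != M), so D-series; mu = 8 gives D_8.

8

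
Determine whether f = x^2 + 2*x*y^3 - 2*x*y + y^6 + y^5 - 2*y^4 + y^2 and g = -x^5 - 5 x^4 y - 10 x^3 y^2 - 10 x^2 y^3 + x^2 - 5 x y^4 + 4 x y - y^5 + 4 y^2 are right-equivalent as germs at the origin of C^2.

Yes.

The Hessian of f at 0 has rank 1. Corank 1: A-series; mu = 4 gives A_4. The Hessian of g at 0 has rank 1. Corank 1: A-series; mu = 4 gives A_4. Both have type A_4, hence right-equivalent.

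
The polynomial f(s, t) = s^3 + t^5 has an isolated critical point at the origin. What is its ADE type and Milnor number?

Type E_8, Milnor number mu = 8.

The Hessian of f at 0 is [[0, 0], [0, 0]] with rank 0, so corank 2. A Groebner basis of the Jacobian ideal J(f) in C{s,t} is {t^4, s^2}; counting standard monomials gives mu = 8. Corank 2; j^3 = s^3 is a perfect cube, so E-series; the 5-jet and mu = 8 give E_8.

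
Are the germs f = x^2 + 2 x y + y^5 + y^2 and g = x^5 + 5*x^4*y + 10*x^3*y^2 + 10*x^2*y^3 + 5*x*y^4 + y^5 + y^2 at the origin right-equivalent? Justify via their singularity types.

The Hessian of f at 0 has rank 1. Corank 1: A-series; mu = 4 gives A_4. The Hessian of g at 0 has rank 1. Corank 1: A-series; mu = 4 gives A_4. Both have type A_4, hence right-equivalent.

Yes.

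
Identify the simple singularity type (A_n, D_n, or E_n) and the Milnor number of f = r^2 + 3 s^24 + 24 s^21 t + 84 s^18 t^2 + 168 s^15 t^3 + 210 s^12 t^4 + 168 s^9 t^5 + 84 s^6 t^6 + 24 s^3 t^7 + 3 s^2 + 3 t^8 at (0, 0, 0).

Type A_7, Milnor number mu = 7.

The Hessian of f at 0 has rank 2. Corank 1: A-series; mu = 7 gives A_7.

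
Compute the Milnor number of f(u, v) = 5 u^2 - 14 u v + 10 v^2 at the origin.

1

The Hessian of f at 0 has rank 2. Corank 0: nondegenerate Morse point, so A_1.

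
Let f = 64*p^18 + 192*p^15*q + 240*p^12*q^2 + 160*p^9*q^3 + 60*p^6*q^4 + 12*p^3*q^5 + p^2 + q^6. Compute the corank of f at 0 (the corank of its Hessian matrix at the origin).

The Hessian at 0 is [[2, 0], [0, 0]] of rank 1; hence corank 1.

1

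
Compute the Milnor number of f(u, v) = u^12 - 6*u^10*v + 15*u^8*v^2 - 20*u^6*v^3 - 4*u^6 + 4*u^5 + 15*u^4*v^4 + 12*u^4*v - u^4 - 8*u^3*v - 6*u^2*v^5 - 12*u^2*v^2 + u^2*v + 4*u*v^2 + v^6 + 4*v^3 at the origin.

The Hessian of f at 0 has rank 0. Corank 2; j^3 = v*(u + 2*v)^2 has shape L^2 M (L != M), so D-series; mu = 7 gives D_7.

7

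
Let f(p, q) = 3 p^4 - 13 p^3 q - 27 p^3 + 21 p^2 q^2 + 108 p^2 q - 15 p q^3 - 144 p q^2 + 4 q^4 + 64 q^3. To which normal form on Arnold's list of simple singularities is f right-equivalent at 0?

E7

The Hessian of f at 0 has rank 0. Corank 2; j^3 = -(3*p - 4*q)^3 is a perfect cube, so E-series; the 4-jet and mu = 7 give E_7.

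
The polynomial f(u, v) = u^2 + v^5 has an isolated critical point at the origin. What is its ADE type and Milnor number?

Type A4, Milnor number mu = 4.

The Hessian of f at 0 is [[2, 0], [0, 0]] with rank 1, so corank 1. A Groebner basis of the Jacobian ideal J(f) in C{u,v} is {v^4, u}; counting standard monomials gives mu = 4. Corank 1: A-series; mu = 4 gives A_4.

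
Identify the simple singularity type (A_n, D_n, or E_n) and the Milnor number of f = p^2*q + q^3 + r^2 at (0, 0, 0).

Type D_{4}, Milnor number mu = 4.

The Hessian of f at 0 has rank 1. Corank 2; j^3 = q*(p^2 + q^2) splits into three distinct lines over C (the quadratic factor has nonzero discriminant), so D_4.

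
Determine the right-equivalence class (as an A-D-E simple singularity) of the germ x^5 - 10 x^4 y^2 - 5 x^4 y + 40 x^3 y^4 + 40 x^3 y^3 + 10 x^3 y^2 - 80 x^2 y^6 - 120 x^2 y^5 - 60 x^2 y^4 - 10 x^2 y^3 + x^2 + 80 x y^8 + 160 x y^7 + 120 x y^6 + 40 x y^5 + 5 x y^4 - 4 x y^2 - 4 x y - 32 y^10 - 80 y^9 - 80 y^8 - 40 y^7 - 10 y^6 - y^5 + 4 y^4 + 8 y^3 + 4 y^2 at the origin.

The Hessian of f at 0 has rank 1. Corank 1: A-series; mu = 4 gives A_4.

A_{4}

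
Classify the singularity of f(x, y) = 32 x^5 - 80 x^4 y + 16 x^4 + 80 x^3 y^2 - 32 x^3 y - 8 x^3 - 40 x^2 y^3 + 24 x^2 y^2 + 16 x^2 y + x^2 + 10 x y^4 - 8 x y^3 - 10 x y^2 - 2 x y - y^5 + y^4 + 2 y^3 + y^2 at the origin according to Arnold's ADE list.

A_{4}

The Hessian of f at 0 is [[2, -2], [-2, 2]] with rank 1, so corank 1. A Groebner basis of the Jacobian ideal J(f) in C{x,y} is {-x/4 + y^3 + y^2/4 + y/4, x^2 - x/2 - y^2/2 + y/2, x*y - x/4 - 3*y^2/4 + y/4}; counting standard monomials gives mu = 4. Corank 1: A-series; mu = 4 gives A_4.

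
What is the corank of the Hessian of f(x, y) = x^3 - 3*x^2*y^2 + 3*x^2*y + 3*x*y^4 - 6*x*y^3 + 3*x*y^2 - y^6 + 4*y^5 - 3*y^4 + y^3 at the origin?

2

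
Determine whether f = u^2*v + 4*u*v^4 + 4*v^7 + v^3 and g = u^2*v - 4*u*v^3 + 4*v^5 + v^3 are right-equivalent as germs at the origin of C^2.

Yes.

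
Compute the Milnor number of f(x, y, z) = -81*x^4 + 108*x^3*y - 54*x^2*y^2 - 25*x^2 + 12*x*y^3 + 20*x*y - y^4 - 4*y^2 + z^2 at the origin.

3

The Hessian of f at 0 has rank 2. Corank 1: A-series; mu = 3 gives A_3.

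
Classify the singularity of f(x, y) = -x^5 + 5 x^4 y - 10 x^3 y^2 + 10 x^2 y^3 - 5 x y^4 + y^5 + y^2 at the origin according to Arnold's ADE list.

A4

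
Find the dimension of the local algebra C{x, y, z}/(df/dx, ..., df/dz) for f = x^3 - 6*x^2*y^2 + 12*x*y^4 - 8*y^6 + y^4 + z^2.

6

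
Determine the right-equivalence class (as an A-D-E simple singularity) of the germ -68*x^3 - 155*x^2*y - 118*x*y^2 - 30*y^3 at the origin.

The Hessian of f at 0 has rank 0. Corank 2; j^3 = -(4*x + 3*y)*(17*x^2 + 26*x*y + 10*y^2) splits into three distinct lines over C (the quadratic factor has nonzero discriminant), so D_4.

D_{4}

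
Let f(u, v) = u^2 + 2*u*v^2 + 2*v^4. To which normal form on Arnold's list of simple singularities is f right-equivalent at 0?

A_{3}

The Hessian of f at 0 has rank 1. Corank 1: A-series; mu = 3 gives A_3.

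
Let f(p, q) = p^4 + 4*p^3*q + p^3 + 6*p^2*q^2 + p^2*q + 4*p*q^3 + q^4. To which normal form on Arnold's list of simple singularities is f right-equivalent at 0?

The Hessian of f at 0 is [[0, 0], [0, 0]] with rank 0, so corank 2. A Groebner basis of the Jacobian ideal J(f) in C{p,q} is {p*q^2, -p*q/4 + q^3, p^2 + p*q}; counting standard monomials gives mu = 5. Corank 2; j^3 = p^2*(p + q) has shape L^2 M (L != M), so D-series; mu = 5 gives D_5.

D_{5}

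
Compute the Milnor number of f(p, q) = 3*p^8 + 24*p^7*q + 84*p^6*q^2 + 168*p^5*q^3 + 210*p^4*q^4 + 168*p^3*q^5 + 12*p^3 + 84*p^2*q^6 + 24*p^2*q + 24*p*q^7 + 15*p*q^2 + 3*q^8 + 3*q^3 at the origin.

The Hessian of f at 0 is [[0, 0], [0, 0]] with rank 0, so corank 2. A Groebner basis of the Jacobian ideal J(f) in C{p,q} is {-32*p*q + q^7 - 16*q^2, p*q^2 + q^3/2, p^2 + 3*p*q/2 + q^2/2}; counting standard monomials gives mu = 9. Corank 2; j^3 = 3*(p + q)*(2*p + q)^2 has shape L^2 M (L != M), so D-series; mu = 9 gives D_9.

9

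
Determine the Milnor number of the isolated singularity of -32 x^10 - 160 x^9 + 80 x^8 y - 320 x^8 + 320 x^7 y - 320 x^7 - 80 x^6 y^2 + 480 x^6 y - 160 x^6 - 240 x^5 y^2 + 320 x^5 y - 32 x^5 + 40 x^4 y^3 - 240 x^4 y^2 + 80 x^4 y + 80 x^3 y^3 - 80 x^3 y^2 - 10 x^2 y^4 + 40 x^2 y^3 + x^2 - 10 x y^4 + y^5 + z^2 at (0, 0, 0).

The Hessian of f at 0 is [[2, 0, 0], [0, 0, 0], [0, 0, 2]] with rank 2, so corank 1. A Groebner basis of the Jacobian ideal J(f) in C{x,y,z} is {y^4, x, z}; counting standard monomials gives mu = 4. Corank 1: A-series; mu = 4 gives A_4.

4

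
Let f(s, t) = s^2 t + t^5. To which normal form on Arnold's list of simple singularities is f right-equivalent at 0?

The Hessian of f at 0 is [[0, 0], [0, 0]] with rank 0, so corank 2. A Groebner basis of the Jacobian ideal J(f) in C{s,t} is {s^2/5 + t^4, s^3, s*t}; counting standard monomials gives mu = 6. Corank 2; j^3 = s^2*t has shape L^2 M (L != M), so D-series; mu = 6 gives D_6.

D_6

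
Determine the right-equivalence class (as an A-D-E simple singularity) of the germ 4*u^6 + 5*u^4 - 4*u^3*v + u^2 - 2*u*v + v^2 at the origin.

A3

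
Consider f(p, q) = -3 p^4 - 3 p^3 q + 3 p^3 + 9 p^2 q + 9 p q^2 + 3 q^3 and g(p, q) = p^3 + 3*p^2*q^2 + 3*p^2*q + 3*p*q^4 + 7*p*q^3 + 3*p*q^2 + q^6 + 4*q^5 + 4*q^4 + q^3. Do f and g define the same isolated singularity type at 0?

The Hessian of f at 0 is [[0, 0], [0, 0]] with rank 0, so corank 2. A Groebner basis of the Jacobian ideal J(f) in C{p,q} is {3*p^2 + 6*p*q + q^4 + q^3 + 3*q^2, p^3 - 3*p^2 - 6*p*q - 3*q^2, p^2*q + 3*p^2 + 6*p*q + 3*q^2, -2*p^2 + p*q^2 - 4*p*q + q^3/3 - 2*q^2}; counting standard monomials gives mu = 7. Corank 2; j^3 = 3*(p + q)^3 is a perfect cube, so E-series; the 4-jet and mu = 7 give E_7. The Hessian of g at 0 is [[0, 0], [0, 0]] with rank 0, so corank 2. A Groebner basis of the Jacobian ideal J(g) in C{p,q} is {-p^2 - 2*p*q + q^4 - q^3/3 - q^2, p^3 + 2*p^2 + 4*p*q + 5*q^3/3 + 2*q^2, p^2*q - 5*p^2/3 - 10*p*q/3 - 14*q^3/9 - 5*q^2/3, p^2 + p*q^2 + 2*p*q + 4*q^3/3 + q^2}; counting standard monomials gives mu = 7. Corank 2; j^3 = (p + q)^3 is a perfect cube, so E-series; the 4-jet and mu = 7 give E_7. Both have type E_7, hence right-equivalent.

Yes.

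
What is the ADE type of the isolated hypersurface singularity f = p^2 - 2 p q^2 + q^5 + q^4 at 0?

A_{4}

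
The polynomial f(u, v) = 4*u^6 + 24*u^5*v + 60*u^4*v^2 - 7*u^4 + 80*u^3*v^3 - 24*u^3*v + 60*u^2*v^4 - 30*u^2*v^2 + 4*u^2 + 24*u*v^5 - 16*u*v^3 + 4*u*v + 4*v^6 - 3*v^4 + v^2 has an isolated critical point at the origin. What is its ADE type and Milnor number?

Type A_3, Milnor number mu = 3.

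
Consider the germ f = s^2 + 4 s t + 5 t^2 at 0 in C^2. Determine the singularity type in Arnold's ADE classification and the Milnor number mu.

Type A1, Milnor number mu = 1.

The Hessian of f at 0 has rank 2. Corank 0: nondegenerate Morse point, so A_1.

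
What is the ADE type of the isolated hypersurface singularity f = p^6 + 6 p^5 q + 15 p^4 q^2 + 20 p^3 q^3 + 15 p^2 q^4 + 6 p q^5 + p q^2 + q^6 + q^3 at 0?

D_7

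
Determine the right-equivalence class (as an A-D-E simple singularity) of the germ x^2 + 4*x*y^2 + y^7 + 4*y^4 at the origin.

The Hessian of f at 0 is [[2, 0], [0, 0]] with rank 1, so corank 1. A Groebner basis of the Jacobian ideal J(f) in C{x,y} is {x^3, x/2 + y^2}; counting standard monomials gives mu = 6. Corank 1: A-series; mu = 6 gives A_6.

A6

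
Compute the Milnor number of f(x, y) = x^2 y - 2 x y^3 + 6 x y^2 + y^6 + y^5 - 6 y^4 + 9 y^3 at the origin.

The Hessian of f at 0 has rank 0. Corank 2; j^3 = y*(x + 3*y)^2 has shape L^2 M (L != M), so D-series; mu = 7 gives D_7.

7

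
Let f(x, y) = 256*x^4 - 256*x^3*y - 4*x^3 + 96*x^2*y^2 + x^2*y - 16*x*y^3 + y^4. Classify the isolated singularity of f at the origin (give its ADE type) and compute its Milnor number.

Type D_{5}, Milnor number mu = 5.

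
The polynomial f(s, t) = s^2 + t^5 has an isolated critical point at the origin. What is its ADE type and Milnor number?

Type A_{4}, Milnor number mu = 4.

The Hessian of f at 0 has rank 1. Corank 1: A-series; mu = 4 gives A_4.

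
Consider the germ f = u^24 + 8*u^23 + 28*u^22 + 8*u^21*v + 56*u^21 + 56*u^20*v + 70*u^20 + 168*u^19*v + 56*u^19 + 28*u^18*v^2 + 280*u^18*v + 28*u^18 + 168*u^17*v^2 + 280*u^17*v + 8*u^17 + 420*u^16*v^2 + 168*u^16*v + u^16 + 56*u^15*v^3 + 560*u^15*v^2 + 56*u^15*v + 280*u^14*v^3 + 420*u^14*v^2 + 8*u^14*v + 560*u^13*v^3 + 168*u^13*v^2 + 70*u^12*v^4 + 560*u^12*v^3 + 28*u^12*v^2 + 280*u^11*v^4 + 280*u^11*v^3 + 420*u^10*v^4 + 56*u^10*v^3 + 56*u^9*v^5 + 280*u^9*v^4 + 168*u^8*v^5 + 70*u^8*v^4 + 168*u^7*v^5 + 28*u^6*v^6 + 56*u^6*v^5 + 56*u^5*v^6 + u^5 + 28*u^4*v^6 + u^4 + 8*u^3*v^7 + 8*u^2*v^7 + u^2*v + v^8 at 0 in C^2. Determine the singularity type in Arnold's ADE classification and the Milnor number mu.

Type D_9, Milnor number mu = 9.

The Hessian of f at 0 has rank 0. Corank 2; j^3 = u^2*v has shape L^2 M (L != M), so D-series; mu = 9 gives D_9.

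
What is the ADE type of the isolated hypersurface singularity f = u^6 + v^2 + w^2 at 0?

A_5

The Hessian of f at 0 is [[0, 0, 0], [0, 2, 0], [0, 0, 2]] with rank 2, so corank 1. A Groebner basis of the Jacobian ideal J(f) in C{u,v,w} is {u^5, v, w}; counting standard monomials gives mu = 5. Corank 1: A-series; mu = 5 gives A_5.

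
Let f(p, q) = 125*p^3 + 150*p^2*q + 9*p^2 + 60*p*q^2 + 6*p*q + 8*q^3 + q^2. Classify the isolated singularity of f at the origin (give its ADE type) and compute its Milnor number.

Type A_2, Milnor number mu = 2.

The Hessian of f at 0 has rank 1. Corank 1: A-series; mu = 2 gives A_2.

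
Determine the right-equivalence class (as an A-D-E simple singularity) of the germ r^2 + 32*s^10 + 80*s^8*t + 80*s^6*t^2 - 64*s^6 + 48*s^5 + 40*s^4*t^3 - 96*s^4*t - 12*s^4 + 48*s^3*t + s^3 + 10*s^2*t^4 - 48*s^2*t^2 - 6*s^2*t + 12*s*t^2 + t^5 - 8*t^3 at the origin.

The Hessian of f at 0 has rank 1. Corank 2; j^3 = (s - 2*t)^3 is a perfect cube, so E-series; the 5-jet and mu = 8 give E_8.

E_8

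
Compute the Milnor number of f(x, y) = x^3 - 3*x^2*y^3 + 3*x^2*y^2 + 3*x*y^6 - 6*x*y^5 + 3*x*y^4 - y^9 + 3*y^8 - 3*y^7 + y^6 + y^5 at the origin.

8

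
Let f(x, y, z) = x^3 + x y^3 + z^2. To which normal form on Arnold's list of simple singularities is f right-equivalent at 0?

E7

The Hessian of f at 0 has rank 1. Corank 2; j^3 = x^3 is a perfect cube, so E-series; the 4-jet and mu = 7 give E_7.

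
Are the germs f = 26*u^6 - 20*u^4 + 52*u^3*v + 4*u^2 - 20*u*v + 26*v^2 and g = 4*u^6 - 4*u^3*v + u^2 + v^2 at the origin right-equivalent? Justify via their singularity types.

Yes.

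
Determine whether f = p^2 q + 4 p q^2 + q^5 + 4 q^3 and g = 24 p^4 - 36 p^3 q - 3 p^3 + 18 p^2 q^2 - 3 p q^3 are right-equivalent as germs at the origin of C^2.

No.

The Hessian of f at 0 has rank 0. Corank 2; j^3 = q*(p + 2*q)^2 has shape L^2 M (L != M), so D-series; mu = 6 gives D_6. The Hessian of g at 0 has rank 0. Corank 2; j^3 = -3*p^3 is a perfect cube, so E-series; the 4-jet and mu = 7 give E_7. f is D_6 but g is E_7, hence not right-equivalent.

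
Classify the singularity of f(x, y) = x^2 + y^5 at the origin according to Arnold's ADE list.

The Hessian of f at 0 is [[2, 0], [0, 0]] with rank 1, so corank 1. A Groebner basis of the Jacobian ideal J(f) in C{x,y} is {y^4, x}; counting standard monomials gives mu = 4. Corank 1: A-series; mu = 4 gives A_4.

A_4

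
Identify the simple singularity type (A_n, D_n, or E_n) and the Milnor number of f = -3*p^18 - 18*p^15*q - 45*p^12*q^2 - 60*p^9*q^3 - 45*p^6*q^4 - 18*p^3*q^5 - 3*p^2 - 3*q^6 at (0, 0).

Type A5, Milnor number mu = 5.

The Hessian of f at 0 has rank 1. Corank 1: A-series; mu = 5 gives A_5.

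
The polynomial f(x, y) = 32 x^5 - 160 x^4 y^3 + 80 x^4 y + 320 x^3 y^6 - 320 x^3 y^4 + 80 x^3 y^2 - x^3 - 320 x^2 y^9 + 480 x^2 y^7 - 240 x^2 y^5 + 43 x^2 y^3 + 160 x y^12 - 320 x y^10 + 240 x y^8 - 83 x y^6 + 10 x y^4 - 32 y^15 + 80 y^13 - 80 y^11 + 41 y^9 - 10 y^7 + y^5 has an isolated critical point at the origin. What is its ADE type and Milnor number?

Type E_{8}, Milnor number mu = 8.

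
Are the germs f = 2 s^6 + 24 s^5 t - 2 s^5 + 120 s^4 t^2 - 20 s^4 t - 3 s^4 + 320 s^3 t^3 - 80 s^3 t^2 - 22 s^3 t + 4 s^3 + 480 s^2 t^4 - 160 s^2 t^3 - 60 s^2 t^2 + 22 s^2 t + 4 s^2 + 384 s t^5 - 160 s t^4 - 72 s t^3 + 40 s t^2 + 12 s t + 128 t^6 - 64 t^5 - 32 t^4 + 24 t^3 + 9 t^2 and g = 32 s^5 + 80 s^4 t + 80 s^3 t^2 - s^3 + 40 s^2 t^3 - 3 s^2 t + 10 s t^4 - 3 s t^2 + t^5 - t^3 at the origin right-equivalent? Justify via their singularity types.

The Hessian of f at 0 is [[8, 12], [12, 18]] with rank 1, so corank 1. A Groebner basis of the Jacobian ideal J(f) in C{s,t} is {s*t^2 + 196*s*t + 208*s + 320*t^2 + 312*t, -120*s*t - 128*s + t^3 - 196*t^2 - 192*t, s^2 + s*t - 2*s - t^2 - 3*t}; counting standard monomials gives mu = 5. Corank 1: A-series; mu = 5 gives A_5. The Hessian of g at 0 is [[0, 0], [0, 0]] with rank 0, so corank 2. A Groebner basis of the Jacobian ideal J(g) in C{s,t} is {t^5, s*t^3 + 7*t^4/8, s^2 + 2*s*t + t^2}; counting standard monomials gives mu = 8. Corank 2; j^3 = -(s + t)^3 is a perfect cube, so E-series; the 5-jet and mu = 8 give E_8. f is A_5 but g is E_8, hence not right-equivalent.

No.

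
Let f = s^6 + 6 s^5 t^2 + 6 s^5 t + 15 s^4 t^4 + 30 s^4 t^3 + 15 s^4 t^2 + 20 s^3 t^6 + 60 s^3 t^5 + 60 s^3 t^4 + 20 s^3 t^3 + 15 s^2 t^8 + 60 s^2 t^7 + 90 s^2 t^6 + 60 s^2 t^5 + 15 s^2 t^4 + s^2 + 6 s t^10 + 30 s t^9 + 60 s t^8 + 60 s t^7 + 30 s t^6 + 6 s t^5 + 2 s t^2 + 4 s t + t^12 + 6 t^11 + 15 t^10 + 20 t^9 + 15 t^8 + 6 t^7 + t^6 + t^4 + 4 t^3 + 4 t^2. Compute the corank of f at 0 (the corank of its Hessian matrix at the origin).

1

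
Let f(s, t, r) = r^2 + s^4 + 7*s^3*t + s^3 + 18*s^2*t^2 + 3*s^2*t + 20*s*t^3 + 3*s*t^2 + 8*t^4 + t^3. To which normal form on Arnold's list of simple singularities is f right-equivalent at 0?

E_{7}

The Hessian of f at 0 has rank 1. Corank 2; j^3 = (s + t)^3 is a perfect cube, so E-series; the 4-jet and mu = 7 give E_7.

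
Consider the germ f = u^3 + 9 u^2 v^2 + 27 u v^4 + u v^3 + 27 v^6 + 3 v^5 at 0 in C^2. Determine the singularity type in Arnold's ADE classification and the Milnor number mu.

Type E_7, Milnor number mu = 7.

The Hessian of f at 0 is [[0, 0], [0, 0]] with rank 0, so corank 2. A Groebner basis of the Jacobian ideal J(f) in C{u,v} is {-u^2/9 + v^4 - v^3/27, u^3, u^2*v + u^2/27 + v^3/81, u^2/3 + u*v^2 + v^3/9}; counting standard monomials gives mu = 7. Corank 2; j^3 = u^3 is a perfect cube, so E-series; the 4-jet and mu = 7 give E_7.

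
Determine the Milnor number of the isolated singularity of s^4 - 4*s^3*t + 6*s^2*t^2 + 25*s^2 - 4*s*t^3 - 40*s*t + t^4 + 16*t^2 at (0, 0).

3

The Hessian of f at 0 is [[50, -40], [-40, 32]] with rank 1, so corank 1. A Groebner basis of the Jacobian ideal J(f) in C{s,t} is {t^3, s - 4*t/5}; counting standard monomials gives mu = 3. Corank 1: A-series; mu = 3 gives A_3.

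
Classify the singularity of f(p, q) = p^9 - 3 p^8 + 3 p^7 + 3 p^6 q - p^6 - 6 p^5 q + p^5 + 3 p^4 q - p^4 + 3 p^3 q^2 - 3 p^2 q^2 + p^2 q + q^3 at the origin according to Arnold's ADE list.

The Hessian of f at 0 has rank 0. Corank 2; j^3 = q*(p^2 + q^2) splits into three distinct lines over C (the quadratic factor has nonzero discriminant), so D_4.

D4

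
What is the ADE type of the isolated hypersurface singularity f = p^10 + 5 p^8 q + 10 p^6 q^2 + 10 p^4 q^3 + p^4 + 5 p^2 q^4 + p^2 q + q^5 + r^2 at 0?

The Hessian of f at 0 is [[0, 0, 0], [0, 0, 0], [0, 0, 2]] with rank 1, so corank 2. A Groebner basis of the Jacobian ideal J(f) in C{p,q,r} is {p^2/5 + q^4, p^3, p*q, r}; counting standard monomials gives mu = 6. Corank 2; j^3 = p^2*q has shape L^2 M (L != M), so D-series; mu = 6 gives D_6.

D_{6}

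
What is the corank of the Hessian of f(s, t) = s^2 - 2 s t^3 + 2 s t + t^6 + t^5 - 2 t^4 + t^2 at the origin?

1

The Hessian at 0 is [[2, 2], [2, 2]] of rank 1; hence corank 1.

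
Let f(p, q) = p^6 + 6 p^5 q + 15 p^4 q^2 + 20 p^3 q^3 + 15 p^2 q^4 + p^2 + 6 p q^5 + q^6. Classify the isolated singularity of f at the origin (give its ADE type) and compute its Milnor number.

Type A_5, Milnor number mu = 5.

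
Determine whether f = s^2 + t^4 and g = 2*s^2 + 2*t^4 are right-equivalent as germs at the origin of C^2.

Yes.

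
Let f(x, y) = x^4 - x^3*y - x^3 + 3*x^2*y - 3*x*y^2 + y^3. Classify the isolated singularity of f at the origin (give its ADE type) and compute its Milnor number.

The Hessian of f at 0 is [[0, 0], [0, 0]] with rank 0, so corank 2. A Groebner basis of the Jacobian ideal J(f) in C{x,y} is {3*x^2 - 6*x*y + y^4 - y^3 + 3*y^2, x^3 - 3*x^2 + 6*x*y - 3*y^2, x^2*y - 3*x^2 + 6*x*y - 3*y^2, -2*x^2 + x*y^2 + 4*x*y - y^3/3 - 2*y^2}; counting standard monomials gives mu = 7. Corank 2; j^3 = -(x - y)^3 is a perfect cube, so E-series; the 4-jet and mu = 7 give E_7.

Type E_7, Milnor number mu = 7.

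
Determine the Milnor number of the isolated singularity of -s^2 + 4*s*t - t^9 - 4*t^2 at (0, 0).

8

The Hessian of f at 0 has rank 1. Corank 1: A-series; mu = 8 gives A_8.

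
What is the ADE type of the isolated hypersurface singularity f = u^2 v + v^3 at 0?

The Hessian of f at 0 is [[0, 0], [0, 0]] with rank 0, so corank 2. A Groebner basis of the Jacobian ideal J(f) in C{u,v} is {v^3, u^2 + 3*v^2, u*v}; counting standard monomials gives mu = 4. Corank 2; j^3 = v*(u^2 + v^2) splits into three distinct lines over C (the quadratic factor has nonzero discriminant), so D_4.

D_{4}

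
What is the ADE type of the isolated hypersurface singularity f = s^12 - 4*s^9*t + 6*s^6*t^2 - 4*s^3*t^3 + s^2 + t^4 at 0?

The Hessian of f at 0 is [[2, 0], [0, 0]] with rank 1, so corank 1. A Groebner basis of the Jacobian ideal J(f) in C{s,t} is {t^3, s}; counting standard monomials gives mu = 3. Corank 1: A-series; mu = 3 gives A_3.

A3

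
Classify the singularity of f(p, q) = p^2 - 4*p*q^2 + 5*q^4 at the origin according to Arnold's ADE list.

The Hessian of f at 0 is [[2, 0], [0, 0]] with rank 1, so corank 1. A Groebner basis of the Jacobian ideal J(f) in C{p,q} is {p^2, p*q, -p/2 + q^2}; counting standard monomials gives mu = 3. Corank 1: A-series; mu = 3 gives A_3.

A_3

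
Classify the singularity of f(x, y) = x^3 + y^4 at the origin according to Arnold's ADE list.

E_6

The Hessian of f at 0 has rank 0. Corank 2; j^3 = x^3 is a perfect cube, so E-series; the 4-jet and mu = 6 give E_6.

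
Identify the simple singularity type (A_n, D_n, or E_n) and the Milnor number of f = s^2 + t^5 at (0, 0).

Type A_4, Milnor number mu = 4.

The Hessian of f at 0 has rank 1. Corank 1: A-series; mu = 4 gives A_4.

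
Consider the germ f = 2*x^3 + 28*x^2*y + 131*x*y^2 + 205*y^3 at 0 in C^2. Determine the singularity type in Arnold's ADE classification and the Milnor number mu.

The Hessian of f at 0 has rank 0. Corank 2; j^3 = (x + 5*y)*(2*x^2 + 18*x*y + 41*y^2) splits into three distinct lines over C (the quadratic factor has nonzero discriminant), so D_4.

Type D4, Milnor number mu = 4.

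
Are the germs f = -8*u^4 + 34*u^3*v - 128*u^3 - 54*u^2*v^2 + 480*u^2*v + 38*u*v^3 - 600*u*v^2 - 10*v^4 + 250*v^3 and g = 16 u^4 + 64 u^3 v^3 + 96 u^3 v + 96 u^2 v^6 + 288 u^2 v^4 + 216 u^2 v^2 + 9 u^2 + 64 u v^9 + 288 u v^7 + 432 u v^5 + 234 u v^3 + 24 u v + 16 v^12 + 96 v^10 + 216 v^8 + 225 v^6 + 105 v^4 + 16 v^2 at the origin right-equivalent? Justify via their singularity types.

No.

The Hessian of f at 0 is [[0, 0], [0, 0]] with rank 0, so corank 2. A Groebner basis of the Jacobian ideal J(f) in C{u,v} is {196608*u^2 - 491520*u*v + v^4 + 64*v^3 + 307200*v^2, u^3 + 2160*u^2 - 5400*u*v - 5*v^3/4 + 3375*v^2, u^2*v + 1216*u^2 - 3040*u*v - 7*v^3/6 + 1900*v^2, 512*u^2 + u*v^2 - 1280*u*v - 13*v^3/12 + 800*v^2}; counting standard monomials gives mu = 7. Corank 2; j^3 = -2*(4*u - 5*v)^3 is a perfect cube, so E-series; the 4-jet and mu = 7 give E_7. The Hessian of g at 0 is [[18, 24], [24, 32]] with rank 1, so corank 1. A Groebner basis of the Jacobian ideal J(g) in C{u,v} is {v^3, u + 4*v/3}; counting standard monomials gives mu = 3. Corank 1: A-series; mu = 3 gives A_3. f is E_7 but g is A_3, hence not right-equivalent.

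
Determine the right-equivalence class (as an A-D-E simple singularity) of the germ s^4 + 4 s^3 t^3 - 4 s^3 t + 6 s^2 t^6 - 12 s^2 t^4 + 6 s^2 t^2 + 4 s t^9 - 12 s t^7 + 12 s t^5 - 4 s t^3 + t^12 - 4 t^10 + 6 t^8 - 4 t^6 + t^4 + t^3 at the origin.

E_{6}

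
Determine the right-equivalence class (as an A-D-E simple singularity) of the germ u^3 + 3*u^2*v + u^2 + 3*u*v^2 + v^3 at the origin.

A2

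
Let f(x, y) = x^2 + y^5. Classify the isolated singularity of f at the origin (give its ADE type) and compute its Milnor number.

Type A4, Milnor number mu = 4.

The Hessian of f at 0 has rank 1. Corank 1: A-series; mu = 4 gives A_4.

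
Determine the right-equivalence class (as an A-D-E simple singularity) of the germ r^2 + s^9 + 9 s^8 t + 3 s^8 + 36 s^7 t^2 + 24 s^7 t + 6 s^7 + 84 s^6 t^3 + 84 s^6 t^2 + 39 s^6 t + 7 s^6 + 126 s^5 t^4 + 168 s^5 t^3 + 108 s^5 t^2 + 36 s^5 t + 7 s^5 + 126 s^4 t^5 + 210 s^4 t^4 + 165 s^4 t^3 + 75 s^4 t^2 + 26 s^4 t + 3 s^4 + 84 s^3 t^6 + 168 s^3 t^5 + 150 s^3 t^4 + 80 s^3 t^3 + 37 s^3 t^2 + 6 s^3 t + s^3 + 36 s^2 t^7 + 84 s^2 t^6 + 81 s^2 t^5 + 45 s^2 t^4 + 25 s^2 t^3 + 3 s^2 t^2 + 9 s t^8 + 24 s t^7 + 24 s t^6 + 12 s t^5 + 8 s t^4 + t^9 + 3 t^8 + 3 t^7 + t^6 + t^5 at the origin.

E8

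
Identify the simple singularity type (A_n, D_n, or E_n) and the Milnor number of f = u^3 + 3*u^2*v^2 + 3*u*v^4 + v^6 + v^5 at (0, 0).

The Hessian of f at 0 has rank 0. Corank 2; j^3 = u^3 is a perfect cube, so E-series; the 5-jet and mu = 8 give E_8.

Type E_8, Milnor number mu = 8.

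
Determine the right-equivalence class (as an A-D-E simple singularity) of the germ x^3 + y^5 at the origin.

E8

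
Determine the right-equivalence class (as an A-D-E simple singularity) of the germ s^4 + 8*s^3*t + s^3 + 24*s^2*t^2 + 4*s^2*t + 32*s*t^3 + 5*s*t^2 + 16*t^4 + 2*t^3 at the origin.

D_{5}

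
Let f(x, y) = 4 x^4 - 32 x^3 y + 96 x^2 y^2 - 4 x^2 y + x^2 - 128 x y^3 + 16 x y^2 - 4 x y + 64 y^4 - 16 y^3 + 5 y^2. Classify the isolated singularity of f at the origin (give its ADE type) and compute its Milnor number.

The Hessian of f at 0 is [[2, -4], [-4, 10]] with rank 2, so corank 0. A Groebner basis of the Jacobian ideal J(f) in C{x,y} is {x, y}; counting standard monomials gives mu = 1. Corank 0: nondegenerate Morse point, so A_1.

Type A_1, Milnor number mu = 1.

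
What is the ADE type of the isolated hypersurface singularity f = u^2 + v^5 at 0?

A_{4}

The Hessian of f at 0 has rank 1. Corank 1: A-series; mu = 4 gives A_4.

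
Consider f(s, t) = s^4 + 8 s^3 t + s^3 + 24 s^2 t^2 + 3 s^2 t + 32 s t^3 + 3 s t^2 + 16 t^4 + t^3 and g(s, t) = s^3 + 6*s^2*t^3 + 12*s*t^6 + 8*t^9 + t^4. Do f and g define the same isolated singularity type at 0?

Yes.

The Hessian of f at 0 is [[0, 0], [0, 0]] with rank 0, so corank 2. A Groebner basis of the Jacobian ideal J(f) in C{s,t} is {t^4, s*t^2 + 4*t^3/3, s^2 + 2*s*t + t^2}; counting standard monomials gives mu = 6. Corank 2; j^3 = (s + t)^3 is a perfect cube, so E-series; the 4-jet and mu = 6 give E_6. The Hessian of g at 0 is [[0, 0], [0, 0]] with rank 0, so corank 2. A Groebner basis of the Jacobian ideal J(g) in C{s,t} is {t^3, s^2}; counting standard monomials gives mu = 6. Corank 2; j^3 = s^3 is a perfect cube, so E-series; the 4-jet and mu = 6 give E_6. Both have type E_6, hence right-equivalent.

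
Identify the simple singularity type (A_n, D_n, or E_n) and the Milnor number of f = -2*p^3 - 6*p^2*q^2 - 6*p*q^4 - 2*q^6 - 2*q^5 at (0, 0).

The Hessian of f at 0 is [[0, 0], [0, 0]] with rank 0, so corank 2. A Groebner basis of the Jacobian ideal J(f) in C{p,q} is {q^4, p^3, p^2/2 + p*q^2}; counting standard monomials gives mu = 8. Corank 2; j^3 = -2*p^3 is a perfect cube, so E-series; the 5-jet and mu = 8 give E_8.

Type E8, Milnor number mu = 8.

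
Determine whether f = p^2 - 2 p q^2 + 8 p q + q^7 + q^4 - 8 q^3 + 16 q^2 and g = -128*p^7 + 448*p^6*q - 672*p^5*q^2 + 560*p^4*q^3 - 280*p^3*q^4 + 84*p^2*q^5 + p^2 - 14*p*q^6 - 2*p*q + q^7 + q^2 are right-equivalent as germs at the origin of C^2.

The Hessian of f at 0 has rank 1. Corank 1: A-series; mu = 6 gives A_6. The Hessian of g at 0 has rank 1. Corank 1: A-series; mu = 6 gives A_6. Both have type A_6, hence right-equivalent.

Yes.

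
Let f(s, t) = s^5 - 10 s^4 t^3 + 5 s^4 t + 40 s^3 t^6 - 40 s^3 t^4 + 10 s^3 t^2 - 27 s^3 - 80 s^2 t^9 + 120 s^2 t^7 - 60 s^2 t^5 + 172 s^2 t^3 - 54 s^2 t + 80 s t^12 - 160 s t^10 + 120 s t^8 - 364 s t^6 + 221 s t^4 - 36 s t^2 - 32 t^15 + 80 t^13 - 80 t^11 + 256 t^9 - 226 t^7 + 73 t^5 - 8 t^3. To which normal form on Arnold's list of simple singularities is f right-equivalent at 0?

E_8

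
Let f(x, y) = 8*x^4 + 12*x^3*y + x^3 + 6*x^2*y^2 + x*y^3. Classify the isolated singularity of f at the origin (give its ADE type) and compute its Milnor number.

Type E7, Milnor number mu = 7.

The Hessian of f at 0 has rank 0. Corank 2; j^3 = x^3 is a perfect cube, so E-series; the 4-jet and mu = 7 give E_7.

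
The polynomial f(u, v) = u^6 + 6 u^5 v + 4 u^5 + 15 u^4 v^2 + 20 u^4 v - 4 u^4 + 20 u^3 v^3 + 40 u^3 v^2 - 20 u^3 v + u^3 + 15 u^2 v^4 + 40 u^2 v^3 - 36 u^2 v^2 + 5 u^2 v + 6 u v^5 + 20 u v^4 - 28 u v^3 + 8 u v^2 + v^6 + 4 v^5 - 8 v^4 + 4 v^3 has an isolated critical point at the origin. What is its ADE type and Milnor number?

The Hessian of f at 0 is [[0, 0], [0, 0]] with rank 0, so corank 2. A Groebner basis of the Jacobian ideal J(f) in C{u,v} is {23*u^2/12 + 35*u*v/4 + v^4 - 13*v^3/6 + 59*v^2/6, u^3 + 6*u^2 + 30*u*v - 4*v^3 + 36*v^2, u^2*v - 10*u^2/3 - 16*u*v + 4*v^3/3 - 56*v^2/3, 7*u^2/6 + u*v^2 + 11*u*v/2 + v^3/3 + 19*v^2/3}; counting standard monomials gives mu = 7. Corank 2; j^3 = (u + v)*(u + 2*v)^2 has shape L^2 M (L != M), so D-series; mu = 7 gives D_7.

Type D7, Milnor number mu = 7.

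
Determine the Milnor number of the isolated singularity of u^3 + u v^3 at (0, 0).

7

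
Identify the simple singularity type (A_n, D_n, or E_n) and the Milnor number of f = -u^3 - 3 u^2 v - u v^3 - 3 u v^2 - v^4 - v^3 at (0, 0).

Type E_7, Milnor number mu = 7.

The Hessian of f at 0 is [[0, 0], [0, 0]] with rank 0, so corank 2. A Groebner basis of the Jacobian ideal J(f) in C{u,v} is {u^3 + 3*u^2*v + 6*u^2 + 12*u*v + 6*v^2, -3*u^2 + u*v^2 - 6*u*v - 3*v^2, 3*u^2 + 6*u*v + v^3 + 3*v^2}; counting standard monomials gives mu = 7. Corank 2; j^3 = -(u + v)^3 is a perfect cube, so E-series; the 4-jet and mu = 7 give E_7.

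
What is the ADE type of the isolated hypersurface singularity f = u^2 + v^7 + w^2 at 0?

The Hessian of f at 0 is [[2, 0, 0], [0, 0, 0], [0, 0, 2]] with rank 2, so corank 1. A Groebner basis of the Jacobian ideal J(f) in C{u,v,w} is {v^6, u, w}; counting standard monomials gives mu = 6. Corank 1: A-series; mu = 6 gives A_6.

A_6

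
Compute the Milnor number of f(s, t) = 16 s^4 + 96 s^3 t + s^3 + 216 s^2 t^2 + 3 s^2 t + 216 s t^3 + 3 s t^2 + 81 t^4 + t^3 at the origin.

6

The Hessian of f at 0 is [[0, 0], [0, 0]] with rank 0, so corank 2. A Groebner basis of the Jacobian ideal J(f) in C{s,t} is {t^4, s*t^2 + 7*t^3/6, s^2 + 2*s*t + t^2}; counting standard monomials gives mu = 6. Corank 2; j^3 = (s + t)^3 is a perfect cube, so E-series; the 4-jet and mu = 6 give E_6.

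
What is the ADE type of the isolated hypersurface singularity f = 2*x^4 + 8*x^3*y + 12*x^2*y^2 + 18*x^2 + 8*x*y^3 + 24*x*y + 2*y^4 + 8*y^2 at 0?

The Hessian of f at 0 has rank 1. Corank 1: A-series; mu = 3 gives A_3.

A3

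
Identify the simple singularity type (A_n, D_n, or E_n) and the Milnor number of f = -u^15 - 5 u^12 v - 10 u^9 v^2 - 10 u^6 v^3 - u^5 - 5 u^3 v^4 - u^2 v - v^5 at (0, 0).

The Hessian of f at 0 has rank 0. Corank 2; j^3 = -u^2*v has shape L^2 M (L != M), so D-series; mu = 6 gives D_6.

Type D_6, Milnor number mu = 6.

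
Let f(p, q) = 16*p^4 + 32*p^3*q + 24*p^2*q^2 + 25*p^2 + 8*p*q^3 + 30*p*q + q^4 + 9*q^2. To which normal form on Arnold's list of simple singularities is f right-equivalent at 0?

A_{3}

The Hessian of f at 0 has rank 1. Corank 1: A-series; mu = 3 gives A_3.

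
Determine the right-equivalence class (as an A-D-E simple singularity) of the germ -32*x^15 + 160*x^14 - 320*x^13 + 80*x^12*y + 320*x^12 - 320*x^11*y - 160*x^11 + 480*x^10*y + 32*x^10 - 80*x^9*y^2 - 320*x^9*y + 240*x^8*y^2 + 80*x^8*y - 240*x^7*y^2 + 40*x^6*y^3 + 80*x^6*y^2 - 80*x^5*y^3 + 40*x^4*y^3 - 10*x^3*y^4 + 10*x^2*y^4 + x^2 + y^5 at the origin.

A4

The Hessian of f at 0 has rank 1. Corank 1: A-series; mu = 4 gives A_4.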